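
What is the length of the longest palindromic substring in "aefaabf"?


Input: "aefaabf"
Checking substrings for palindromes:
  [3:5] "aa" (len 2) => palindrome
Longest palindromic substring: "aa" with length 2

2


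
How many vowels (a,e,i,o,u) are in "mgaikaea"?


Input: mgaikaea
Checking each character:
  'm' at position 0: consonant
  'g' at position 1: consonant
  'a' at position 2: vowel (running total: 1)
  'i' at position 3: vowel (running total: 2)
  'k' at position 4: consonant
  'a' at position 5: vowel (running total: 3)
  'e' at position 6: vowel (running total: 4)
  'a' at position 7: vowel (running total: 5)
Total vowels: 5

5


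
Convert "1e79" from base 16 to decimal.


Input: "1e79" in base 16
Positional expansion:
  Digit '1' (value 1) x 16^3 = 4096
  Digit 'e' (value 14) x 16^2 = 3584
  Digit '7' (value 7) x 16^1 = 112
  Digit '9' (value 9) x 16^0 = 9
Sum = 7801

7801


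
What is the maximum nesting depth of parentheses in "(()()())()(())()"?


Input: "(()()())()(())()"
Tracking depth:
  Position 0 '(': depth becomes 1
  Position 1 '(': depth becomes 2
  Position 2 ')': depth becomes 1
  Position 3 '(': depth becomes 2
  Position 4 ')': depth becomes 1
  Position 5 '(': depth becomes 2
  Position 6 ')': depth becomes 1
  Position 7 ')': depth becomes 0
  Position 8 '(': depth becomes 1
  Position 9 ')': depth becomes 0
  Position 10 '(': depth becomes 1
  Position 11 '(': depth becomes 2
  Position 12 ')': depth becomes 1
  Position 13 ')': depth becomes 0
  Position 14 '(': depth becomes 1
  Position 15 ')': depth becomes 0
Maximum depth reached: 2

2


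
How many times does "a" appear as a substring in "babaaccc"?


Searching for "a" in "babaaccc"
Scanning each position:
  Position 0: "b" => no
  Position 1: "a" => MATCH
  Position 2: "b" => no
  Position 3: "a" => MATCH
  Position 4: "a" => MATCH
  Position 5: "c" => no
  Position 6: "c" => no
  Position 7: "c" => no
Total occurrences: 3

3


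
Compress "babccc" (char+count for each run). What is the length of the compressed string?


Input: babccc
Runs:
  'b' x 1 => "b1"
  'a' x 1 => "a1"
  'b' x 1 => "b1"
  'c' x 3 => "c3"
Compressed: "b1a1b1c3"
Compressed length: 8

8


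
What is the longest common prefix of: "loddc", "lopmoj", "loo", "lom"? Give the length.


Words: loddc, lopmoj, loo, lom
  Position 0: all 'l' => match
  Position 1: all 'o' => match
  Position 2: ('d', 'p', 'o', 'm') => mismatch, stop
LCP = "lo" (length 2)

2


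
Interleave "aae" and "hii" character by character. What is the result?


Interleaving "aae" and "hii":
  Position 0: 'a' from first, 'h' from second => "ah"
  Position 1: 'a' from first, 'i' from second => "ai"
  Position 2: 'e' from first, 'i' from second => "ei"
Result: ahaiei

ahaiei


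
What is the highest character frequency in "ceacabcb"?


Input: ceacabcb
Character counts:
  'a': 2
  'b': 2
  'c': 3
  'e': 1
Maximum frequency: 3

3


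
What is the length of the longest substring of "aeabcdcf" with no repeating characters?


Input: "aeabcdcf"
Sliding window (track last position of each char):
  Position 0 ('a'): window [0,0] length 1 -- new best
  Position 1 ('e'): window [0,1] length 2 -- new best
  Position 2 ('a'): repeat (last at 0), move window start to 1
  Position 2 ('a'): window [1,2] length 2
  Position 3 ('b'): window [1,3] length 3 -- new best
  Position 4 ('c'): window [1,4] length 4 -- new best
  Position 5 ('d'): window [1,5] length 5 -- new best
  Position 6 ('c'): repeat (last at 4), move window start to 5
  Position 6 ('c'): window [5,6] length 2
  Position 7 ('f'): window [5,7] length 3
Longest substring with no repeats: "eabcd" with length 5

5


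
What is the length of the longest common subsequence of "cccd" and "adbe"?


LCS of "cccd" and "adbe"
DP table:
           a    d    b    e
      0    0    0    0    0
  c   0    0    0    0    0
  c   0    0    0    0    0
  c   0    0    0    0    0
  d   0    0    1    1    1
LCS length = dp[4][4] = 1

1


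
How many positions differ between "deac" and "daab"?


Comparing "deac" and "daab" position by position:
  Position 0: 'd' vs 'd' => same
  Position 1: 'e' vs 'a' => DIFFER
  Position 2: 'a' vs 'a' => same
  Position 3: 'c' vs 'b' => DIFFER
Positions that differ: 2

2


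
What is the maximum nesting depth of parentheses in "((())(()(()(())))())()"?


Input: "((())(()(()(())))())()"
Tracking depth:
  Position 0 '(': depth becomes 1
  Position 1 '(': depth becomes 2
  Position 2 '(': depth becomes 3
  Position 3 ')': depth becomes 2
  Position 4 ')': depth becomes 1
  Position 5 '(': depth becomes 2
  Position 6 '(': depth becomes 3
  Position 7 ')': depth becomes 2
  Position 8 '(': depth becomes 3
  Position 9 '(': depth becomes 4
  Position 10 ')': depth becomes 3
  Position 11 '(': depth becomes 4
  Position 12 '(': depth becomes 5
  Position 13 ')': depth becomes 4
  Position 14 ')': depth becomes 3
  Position 15 ')': depth becomes 2
  Position 16 ')': depth becomes 1
  Position 17 '(': depth becomes 2
  Position 18 ')': depth becomes 1
  Position 19 ')': depth becomes 0
  Position 20 '(': depth becomes 1
  Position 21 ')': depth becomes 0
Maximum depth reached: 5

5


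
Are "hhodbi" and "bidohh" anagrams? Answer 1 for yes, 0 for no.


Strings: "hhodbi", "bidohh"
Sorted first:  bdhhio
Sorted second: bdhhio
Sorted forms match => anagrams

1


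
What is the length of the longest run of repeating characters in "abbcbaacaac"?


Input: "abbcbaacaac"
Scanning for longest run:
  Position 1 ('b'): new char, reset run to 1
  Position 2 ('b'): continues run of 'b', length=2
  Position 3 ('c'): new char, reset run to 1
  Position 4 ('b'): new char, reset run to 1
  Position 5 ('a'): new char, reset run to 1
  Position 6 ('a'): continues run of 'a', length=2
  Position 7 ('c'): new char, reset run to 1
  Position 8 ('a'): new char, reset run to 1
  Position 9 ('a'): continues run of 'a', length=2
  Position 10 ('c'): new char, reset run to 1
Longest run: 'b' with length 2

2


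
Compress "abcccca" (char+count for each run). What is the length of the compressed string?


Input: abcccca
Runs:
  'a' x 1 => "a1"
  'b' x 1 => "b1"
  'c' x 4 => "c4"
  'a' x 1 => "a1"
Compressed: "a1b1c4a1"
Compressed length: 8

8


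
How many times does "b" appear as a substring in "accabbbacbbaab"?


Searching for "b" in "accabbbacbbaab"
Scanning each position:
  Position 0: "a" => no
  Position 1: "c" => no
  Position 2: "c" => no
  Position 3: "a" => no
  Position 4: "b" => MATCH
  Position 5: "b" => MATCH
  Position 6: "b" => MATCH
  Position 7: "a" => no
  Position 8: "c" => no
  Position 9: "b" => MATCH
  Position 10: "b" => MATCH
  Position 11: "a" => no
  Position 12: "a" => no
  Position 13: "b" => MATCH
Total occurrences: 6

6


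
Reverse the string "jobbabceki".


Input: jobbabceki
Reading characters right to left:
  Position 9: 'i'
  Position 8: 'k'
  Position 7: 'e'
  Position 6: 'c'
  Position 5: 'b'
  Position 4: 'a'
  Position 3: 'b'
  Position 2: 'b'
  Position 1: 'o'
  Position 0: 'j'
Reversed: ikecbabboj

ikecbabboj


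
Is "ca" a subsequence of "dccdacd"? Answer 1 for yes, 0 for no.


Check if "ca" is a subsequence of "dccdacd"
Greedy scan:
  Position 0 ('d'): no match needed
  Position 1 ('c'): matches sub[0] = 'c'
  Position 2 ('c'): no match needed
  Position 3 ('d'): no match needed
  Position 4 ('a'): matches sub[1] = 'a'
  Position 5 ('c'): no match needed
  Position 6 ('d'): no match needed
All 2 characters matched => is a subsequence

1


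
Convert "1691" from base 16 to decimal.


Input: "1691" in base 16
Positional expansion:
  Digit '1' (value 1) x 16^3 = 4096
  Digit '6' (value 6) x 16^2 = 1536
  Digit '9' (value 9) x 16^1 = 144
  Digit '1' (value 1) x 16^0 = 1
Sum = 5777

5777


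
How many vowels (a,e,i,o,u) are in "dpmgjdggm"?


Input: dpmgjdggm
Checking each character:
  'd' at position 0: consonant
  'p' at position 1: consonant
  'm' at position 2: consonant
  'g' at position 3: consonant
  'j' at position 4: consonant
  'd' at position 5: consonant
  'g' at position 6: consonant
  'g' at position 7: consonant
  'm' at position 8: consonant
Total vowels: 0

0


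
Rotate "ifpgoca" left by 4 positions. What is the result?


Input: "ifpgoca", rotate left by 4
First 4 characters: "ifpg"
Remaining characters: "oca"
Concatenate remaining + first: "oca" + "ifpg" = "ocaifpg"

ocaifpg


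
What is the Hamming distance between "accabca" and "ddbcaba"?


Comparing "accabca" and "ddbcaba" position by position:
  Position 0: 'a' vs 'd' => differ
  Position 1: 'c' vs 'd' => differ
  Position 2: 'c' vs 'b' => differ
  Position 3: 'a' vs 'c' => differ
  Position 4: 'b' vs 'a' => differ
  Position 5: 'c' vs 'b' => differ
  Position 6: 'a' vs 'a' => same
Total differences (Hamming distance): 6

6


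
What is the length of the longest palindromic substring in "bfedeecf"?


Input: "bfedeecf"
Checking substrings for palindromes:
  [2:5] "ede" (len 3) => palindrome
  [4:6] "ee" (len 2) => palindrome
Longest palindromic substring: "ede" with length 3

3


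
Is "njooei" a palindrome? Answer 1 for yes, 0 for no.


Input: njooei
Reversed: ieoojn
  Compare pos 0 ('n') with pos 5 ('i'): MISMATCH
  Compare pos 1 ('j') with pos 4 ('e'): MISMATCH
  Compare pos 2 ('o') with pos 3 ('o'): match
Result: not a palindrome

0


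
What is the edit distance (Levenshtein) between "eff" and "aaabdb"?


Computing edit distance: "eff" -> "aaabdb"
DP table:
           a    a    a    b    d    b
      0    1    2    3    4    5    6
  e   1    1    2    3    4    5    6
  f   2    2    2    3    4    5    6
  f   3    3    3    3    4    5    6
Edit distance = dp[3][6] = 6

6


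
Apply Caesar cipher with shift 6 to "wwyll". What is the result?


Caesar cipher: shift "wwyll" by 6
  'w' (pos 22) + 6 = pos 2 = 'c'
  'w' (pos 22) + 6 = pos 2 = 'c'
  'y' (pos 24) + 6 = pos 4 = 'e'
  'l' (pos 11) + 6 = pos 17 = 'r'
  'l' (pos 11) + 6 = pos 17 = 'r'
Result: ccerr

ccerr


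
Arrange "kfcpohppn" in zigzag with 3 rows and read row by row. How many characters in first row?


Zigzag "kfcpohppn" into 3 rows:
Placing characters:
  'k' => row 0
  'f' => row 1
  'c' => row 2
  'p' => row 1
  'o' => row 0
  'h' => row 1
  'p' => row 2
  'p' => row 1
  'n' => row 0
Rows:
  Row 0: "kon"
  Row 1: "fphp"
  Row 2: "cp"
First row length: 3

3


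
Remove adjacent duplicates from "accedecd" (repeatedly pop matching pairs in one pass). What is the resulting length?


Input: accedecd
Stack-based adjacent duplicate removal:
  Read 'a': push. Stack: a
  Read 'c': push. Stack: ac
  Read 'c': matches stack top 'c' => pop. Stack: a
  Read 'e': push. Stack: ae
  Read 'd': push. Stack: aed
  Read 'e': push. Stack: aede
  Read 'c': push. Stack: aedec
  Read 'd': push. Stack: aedecd
Final stack: "aedecd" (length 6)

6


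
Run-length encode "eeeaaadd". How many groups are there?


Input: eeeaaadd
Scanning for consecutive runs:
  Group 1: 'e' x 3 (positions 0-2)
  Group 2: 'a' x 3 (positions 3-5)
  Group 3: 'd' x 2 (positions 6-7)
Total groups: 3

3


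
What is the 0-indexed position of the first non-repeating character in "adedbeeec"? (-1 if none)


Input: adedbeeec
Character frequencies:
  'a': 1
  'b': 1
  'c': 1
  'd': 2
  'e': 4
Scanning left to right for freq == 1:
  Position 0 ('a'): unique! => answer = 0

0


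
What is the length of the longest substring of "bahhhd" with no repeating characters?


Input: "bahhhd"
Sliding window (track last position of each char):
  Position 0 ('b'): window [0,0] length 1 -- new best
  Position 1 ('a'): window [0,1] length 2 -- new best
  Position 2 ('h'): window [0,2] length 3 -- new best
  Position 3 ('h'): repeat (last at 2), move window start to 3
  Position 3 ('h'): window [3,3] length 1
  Position 4 ('h'): repeat (last at 3), move window start to 4
  Position 4 ('h'): window [4,4] length 1
  Position 5 ('d'): window [4,5] length 2
Longest substring with no repeats: "bah" with length 3

3


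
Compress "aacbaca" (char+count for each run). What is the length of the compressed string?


Input: aacbaca
Runs:
  'a' x 2 => "a2"
  'c' x 1 => "c1"
  'b' x 1 => "b1"
  'a' x 1 => "a1"
  'c' x 1 => "c1"
  'a' x 1 => "a1"
Compressed: "a2c1b1a1c1a1"
Compressed length: 12

12


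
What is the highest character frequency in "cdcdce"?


Input: cdcdce
Character counts:
  'c': 3
  'd': 2
  'e': 1
Maximum frequency: 3

3


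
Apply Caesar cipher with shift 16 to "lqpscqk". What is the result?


Caesar cipher: shift "lqpscqk" by 16
  'l' (pos 11) + 16 = pos 1 = 'b'
  'q' (pos 16) + 16 = pos 6 = 'g'
  'p' (pos 15) + 16 = pos 5 = 'f'
  's' (pos 18) + 16 = pos 8 = 'i'
  'c' (pos 2) + 16 = pos 18 = 's'
  'q' (pos 16) + 16 = pos 6 = 'g'
  'k' (pos 10) + 16 = pos 0 = 'a'
Result: bgfisga

bgfisga


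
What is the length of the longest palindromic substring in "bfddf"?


Input: "bfddf"
Checking substrings for palindromes:
  [1:5] "fddf" (len 4) => palindrome
  [2:4] "dd" (len 2) => palindrome
Longest palindromic substring: "fddf" with length 4

4


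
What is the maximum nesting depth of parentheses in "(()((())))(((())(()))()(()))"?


Input: "(()((())))(((())(()))()(()))"
Tracking depth:
  Position 0 '(': depth becomes 1
  Position 1 '(': depth becomes 2
  Position 2 ')': depth becomes 1
  Position 3 '(': depth becomes 2
  Position 4 '(': depth becomes 3
  Position 5 '(': depth becomes 4
  Position 6 ')': depth becomes 3
  Position 7 ')': depth becomes 2
  Position 8 ')': depth becomes 1
  Position 9 ')': depth becomes 0
  Position 10 '(': depth becomes 1
  Position 11 '(': depth becomes 2
  Position 12 '(': depth becomes 3
  Position 13 '(': depth becomes 4
  Position 14 ')': depth becomes 3
  Position 15 ')': depth becomes 2
  Position 16 '(': depth becomes 3
  Position 17 '(': depth becomes 4
  Position 18 ')': depth becomes 3
  Position 19 ')': depth becomes 2
  Position 20 ')': depth becomes 1
  Position 21 '(': depth becomes 2
  Position 22 ')': depth becomes 1
  Position 23 '(': depth becomes 2
  Position 24 '(': depth becomes 3
  Position 25 ')': depth becomes 2
  Position 26 ')': depth becomes 1
  Position 27 ')': depth becomes 0
Maximum depth reached: 4

4


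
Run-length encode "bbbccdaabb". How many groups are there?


Input: bbbccdaabb
Scanning for consecutive runs:
  Group 1: 'b' x 3 (positions 0-2)
  Group 2: 'c' x 2 (positions 3-4)
  Group 3: 'd' x 1 (positions 5-5)
  Group 4: 'a' x 2 (positions 6-7)
  Group 5: 'b' x 2 (positions 8-9)
Total groups: 5

5


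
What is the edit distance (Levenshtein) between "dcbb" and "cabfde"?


Computing edit distance: "dcbb" -> "cabfde"
DP table:
           c    a    b    f    d    e
      0    1    2    3    4    5    6
  d   1    1    2    3    4    4    5
  c   2    1    2    3    4    5    5
  b   3    2    2    2    3    4    5
  b   4    3    3    2    3    4    5
Edit distance = dp[4][6] = 5

5


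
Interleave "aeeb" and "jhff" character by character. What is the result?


Interleaving "aeeb" and "jhff":
  Position 0: 'a' from first, 'j' from second => "aj"
  Position 1: 'e' from first, 'h' from second => "eh"
  Position 2: 'e' from first, 'f' from second => "ef"
  Position 3: 'b' from first, 'f' from second => "bf"
Result: ajehefbf

ajehefbf


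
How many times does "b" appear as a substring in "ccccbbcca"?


Searching for "b" in "ccccbbcca"
Scanning each position:
  Position 0: "c" => no
  Position 1: "c" => no
  Position 2: "c" => no
  Position 3: "c" => no
  Position 4: "b" => MATCH
  Position 5: "b" => MATCH
  Position 6: "c" => no
  Position 7: "c" => no
  Position 8: "a" => no
Total occurrences: 2

2


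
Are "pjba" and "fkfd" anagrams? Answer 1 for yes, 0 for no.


Strings: "pjba", "fkfd"
Sorted first:  abjp
Sorted second: dffk
Differ at position 0: 'a' vs 'd' => not anagrams

0


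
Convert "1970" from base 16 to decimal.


Input: "1970" in base 16
Positional expansion:
  Digit '1' (value 1) x 16^3 = 4096
  Digit '9' (value 9) x 16^2 = 2304
  Digit '7' (value 7) x 16^1 = 112
  Digit '0' (value 0) x 16^0 = 0
Sum = 6512

6512


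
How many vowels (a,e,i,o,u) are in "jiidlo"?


Input: jiidlo
Checking each character:
  'j' at position 0: consonant
  'i' at position 1: vowel (running total: 1)
  'i' at position 2: vowel (running total: 2)
  'd' at position 3: consonant
  'l' at position 4: consonant
  'o' at position 5: vowel (running total: 3)
Total vowels: 3

3


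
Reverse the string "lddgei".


Input: lddgei
Reading characters right to left:
  Position 5: 'i'
  Position 4: 'e'
  Position 3: 'g'
  Position 2: 'd'
  Position 1: 'd'
  Position 0: 'l'
Reversed: iegddl

iegddl


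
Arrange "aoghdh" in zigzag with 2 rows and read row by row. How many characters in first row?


Zigzag "aoghdh" into 2 rows:
Placing characters:
  'a' => row 0
  'o' => row 1
  'g' => row 0
  'h' => row 1
  'd' => row 0
  'h' => row 1
Rows:
  Row 0: "agd"
  Row 1: "ohh"
First row length: 3

3


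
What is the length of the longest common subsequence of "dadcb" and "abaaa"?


LCS of "dadcb" and "abaaa"
DP table:
           a    b    a    a    a
      0    0    0    0    0    0
  d   0    0    0    0    0    0
  a   0    1    1    1    1    1
  d   0    1    1    1    1    1
  c   0    1    1    1    1    1
  b   0    1    2    2    2    2
LCS length = dp[5][5] = 2

2


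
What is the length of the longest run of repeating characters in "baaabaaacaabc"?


Input: "baaabaaacaabc"
Scanning for longest run:
  Position 1 ('a'): new char, reset run to 1
  Position 2 ('a'): continues run of 'a', length=2
  Position 3 ('a'): continues run of 'a', length=3
  Position 4 ('b'): new char, reset run to 1
  Position 5 ('a'): new char, reset run to 1
  Position 6 ('a'): continues run of 'a', length=2
  Position 7 ('a'): continues run of 'a', length=3
  Position 8 ('c'): new char, reset run to 1
  Position 9 ('a'): new char, reset run to 1
  Position 10 ('a'): continues run of 'a', length=2
  Position 11 ('b'): new char, reset run to 1
  Position 12 ('c'): new char, reset run to 1
Longest run: 'a' with length 3

3


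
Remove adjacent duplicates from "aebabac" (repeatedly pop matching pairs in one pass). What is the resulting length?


Input: aebabac
Stack-based adjacent duplicate removal:
  Read 'a': push. Stack: a
  Read 'e': push. Stack: ae
  Read 'b': push. Stack: aeb
  Read 'a': push. Stack: aeba
  Read 'b': push. Stack: aebab
  Read 'a': push. Stack: aebaba
  Read 'c': push. Stack: aebabac
Final stack: "aebabac" (length 7)

7


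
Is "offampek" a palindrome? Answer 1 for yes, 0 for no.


Input: offampek
Reversed: kepmaffo
  Compare pos 0 ('o') with pos 7 ('k'): MISMATCH
  Compare pos 1 ('f') with pos 6 ('e'): MISMATCH
  Compare pos 2 ('f') with pos 5 ('p'): MISMATCH
  Compare pos 3 ('a') with pos 4 ('m'): MISMATCH
Result: not a palindrome

0


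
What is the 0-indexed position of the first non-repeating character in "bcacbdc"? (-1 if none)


Input: bcacbdc
Character frequencies:
  'a': 1
  'b': 2
  'c': 3
  'd': 1
Scanning left to right for freq == 1:
  Position 0 ('b'): freq=2, skip
  Position 1 ('c'): freq=3, skip
  Position 2 ('a'): unique! => answer = 2

2


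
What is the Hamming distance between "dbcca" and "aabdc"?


Comparing "dbcca" and "aabdc" position by position:
  Position 0: 'd' vs 'a' => differ
  Position 1: 'b' vs 'a' => differ
  Position 2: 'c' vs 'b' => differ
  Position 3: 'c' vs 'd' => differ
  Position 4: 'a' vs 'c' => differ
Total differences (Hamming distance): 5

5


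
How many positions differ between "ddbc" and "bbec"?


Comparing "ddbc" and "bbec" position by position:
  Position 0: 'd' vs 'b' => DIFFER
  Position 1: 'd' vs 'b' => DIFFER
  Position 2: 'b' vs 'e' => DIFFER
  Position 3: 'c' vs 'c' => same
Positions that differ: 3

3


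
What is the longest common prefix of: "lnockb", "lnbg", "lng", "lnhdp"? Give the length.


Words: lnockb, lnbg, lng, lnhdp
  Position 0: all 'l' => match
  Position 1: all 'n' => match
  Position 2: ('o', 'b', 'g', 'h') => mismatch, stop
LCP = "ln" (length 2)

2


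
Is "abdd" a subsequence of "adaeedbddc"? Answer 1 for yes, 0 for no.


Check if "abdd" is a subsequence of "adaeedbddc"
Greedy scan:
  Position 0 ('a'): matches sub[0] = 'a'
  Position 1 ('d'): no match needed
  Position 2 ('a'): no match needed
  Position 3 ('e'): no match needed
  Position 4 ('e'): no match needed
  Position 5 ('d'): no match needed
  Position 6 ('b'): matches sub[1] = 'b'
  Position 7 ('d'): matches sub[2] = 'd'
  Position 8 ('d'): matches sub[3] = 'd'
  Position 9 ('c'): no match needed
All 4 characters matched => is a subsequence

1


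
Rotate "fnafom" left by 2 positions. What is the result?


Input: "fnafom", rotate left by 2
First 2 characters: "fn"
Remaining characters: "afom"
Concatenate remaining + first: "afom" + "fn" = "afomfn"

afomfn


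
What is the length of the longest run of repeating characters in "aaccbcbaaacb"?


Input: "aaccbcbaaacb"
Scanning for longest run:
  Position 1 ('a'): continues run of 'a', length=2
  Position 2 ('c'): new char, reset run to 1
  Position 3 ('c'): continues run of 'c', length=2
  Position 4 ('b'): new char, reset run to 1
  Position 5 ('c'): new char, reset run to 1
  Position 6 ('b'): new char, reset run to 1
  Position 7 ('a'): new char, reset run to 1
  Position 8 ('a'): continues run of 'a', length=2
  Position 9 ('a'): continues run of 'a', length=3
  Position 10 ('c'): new char, reset run to 1
  Position 11 ('b'): new char, reset run to 1
Longest run: 'a' with length 3

3


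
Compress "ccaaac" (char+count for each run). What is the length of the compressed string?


Input: ccaaac
Runs:
  'c' x 2 => "c2"
  'a' x 3 => "a3"
  'c' x 1 => "c1"
Compressed: "c2a3c1"
Compressed length: 6

6


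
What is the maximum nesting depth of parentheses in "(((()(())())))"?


Input: "(((()(())())))"
Tracking depth:
  Position 0 '(': depth becomes 1
  Position 1 '(': depth becomes 2
  Position 2 '(': depth becomes 3
  Position 3 '(': depth becomes 4
  Position 4 ')': depth becomes 3
  Position 5 '(': depth becomes 4
  Position 6 '(': depth becomes 5
  Position 7 ')': depth becomes 4
  Position 8 ')': depth becomes 3
  Position 9 '(': depth becomes 4
  Position 10 ')': depth becomes 3
  Position 11 ')': depth becomes 2
  Position 12 ')': depth becomes 1
  Position 13 ')': depth becomes 0
Maximum depth reached: 5

5


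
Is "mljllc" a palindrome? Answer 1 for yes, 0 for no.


Input: mljllc
Reversed: clljlm
  Compare pos 0 ('m') with pos 5 ('c'): MISMATCH
  Compare pos 1 ('l') with pos 4 ('l'): match
  Compare pos 2 ('j') with pos 3 ('l'): MISMATCH
Result: not a palindrome

0


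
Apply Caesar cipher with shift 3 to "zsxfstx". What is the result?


Caesar cipher: shift "zsxfstx" by 3
  'z' (pos 25) + 3 = pos 2 = 'c'
  's' (pos 18) + 3 = pos 21 = 'v'
  'x' (pos 23) + 3 = pos 0 = 'a'
  'f' (pos 5) + 3 = pos 8 = 'i'
  's' (pos 18) + 3 = pos 21 = 'v'
  't' (pos 19) + 3 = pos 22 = 'w'
  'x' (pos 23) + 3 = pos 0 = 'a'
Result: cvaivwa

cvaivwa


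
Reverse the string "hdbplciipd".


Input: hdbplciipd
Reading characters right to left:
  Position 9: 'd'
  Position 8: 'p'
  Position 7: 'i'
  Position 6: 'i'
  Position 5: 'c'
  Position 4: 'l'
  Position 3: 'p'
  Position 2: 'b'
  Position 1: 'd'
  Position 0: 'h'
Reversed: dpiiclpbdh

dpiiclpbdh


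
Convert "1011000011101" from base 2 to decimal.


Input: "1011000011101" in base 2
Positional expansion:
  Digit '1' (value 1) x 2^12 = 4096
  Digit '0' (value 0) x 2^11 = 0
  Digit '1' (value 1) x 2^10 = 1024
  Digit '1' (value 1) x 2^9 = 512
  Digit '0' (value 0) x 2^8 = 0
  Digit '0' (value 0) x 2^7 = 0
  Digit '0' (value 0) x 2^6 = 0
  Digit '0' (value 0) x 2^5 = 0
  Digit '1' (value 1) x 2^4 = 16
  Digit '1' (value 1) x 2^3 = 8
  Digit '1' (value 1) x 2^2 = 4
  Digit '0' (value 0) x 2^1 = 0
  Digit '1' (value 1) x 2^0 = 1
Sum = 5661

5661


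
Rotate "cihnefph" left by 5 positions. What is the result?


Input: "cihnefph", rotate left by 5
First 5 characters: "cihne"
Remaining characters: "fph"
Concatenate remaining + first: "fph" + "cihne" = "fphcihne"

fphcihne


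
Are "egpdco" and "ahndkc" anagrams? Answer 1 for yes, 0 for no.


Strings: "egpdco", "ahndkc"
Sorted first:  cdegop
Sorted second: acdhkn
Differ at position 0: 'c' vs 'a' => not anagrams

0


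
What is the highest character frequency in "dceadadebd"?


Input: dceadadebd
Character counts:
  'a': 2
  'b': 1
  'c': 1
  'd': 4
  'e': 2
Maximum frequency: 4

4


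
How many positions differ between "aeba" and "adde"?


Comparing "aeba" and "adde" position by position:
  Position 0: 'a' vs 'a' => same
  Position 1: 'e' vs 'd' => DIFFER
  Position 2: 'b' vs 'd' => DIFFER
  Position 3: 'a' vs 'e' => DIFFER
Positions that differ: 3

3


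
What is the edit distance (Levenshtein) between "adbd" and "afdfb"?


Computing edit distance: "adbd" -> "afdfb"
DP table:
           a    f    d    f    b
      0    1    2    3    4    5
  a   1    0    1    2    3    4
  d   2    1    1    1    2    3
  b   3    2    2    2    2    2
  d   4    3    3    2    3    3
Edit distance = dp[4][5] = 3

3


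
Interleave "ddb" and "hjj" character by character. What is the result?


Interleaving "ddb" and "hjj":
  Position 0: 'd' from first, 'h' from second => "dh"
  Position 1: 'd' from first, 'j' from second => "dj"
  Position 2: 'b' from first, 'j' from second => "bj"
Result: dhdjbj

dhdjbj


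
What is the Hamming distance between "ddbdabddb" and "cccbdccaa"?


Comparing "ddbdabddb" and "cccbdccaa" position by position:
  Position 0: 'd' vs 'c' => differ
  Position 1: 'd' vs 'c' => differ
  Position 2: 'b' vs 'c' => differ
  Position 3: 'd' vs 'b' => differ
  Position 4: 'a' vs 'd' => differ
  Position 5: 'b' vs 'c' => differ
  Position 6: 'd' vs 'c' => differ
  Position 7: 'd' vs 'a' => differ
  Position 8: 'b' vs 'a' => differ
Total differences (Hamming distance): 9

9


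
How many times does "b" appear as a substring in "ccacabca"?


Searching for "b" in "ccacabca"
Scanning each position:
  Position 0: "c" => no
  Position 1: "c" => no
  Position 2: "a" => no
  Position 3: "c" => no
  Position 4: "a" => no
  Position 5: "b" => MATCH
  Position 6: "c" => no
  Position 7: "a" => no
Total occurrences: 1

1


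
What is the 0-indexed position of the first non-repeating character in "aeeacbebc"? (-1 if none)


Input: aeeacbebc
Character frequencies:
  'a': 2
  'b': 2
  'c': 2
  'e': 3
Scanning left to right for freq == 1:
  Position 0 ('a'): freq=2, skip
  Position 1 ('e'): freq=3, skip
  Position 2 ('e'): freq=3, skip
  Position 3 ('a'): freq=2, skip
  Position 4 ('c'): freq=2, skip
  Position 5 ('b'): freq=2, skip
  Position 6 ('e'): freq=3, skip
  Position 7 ('b'): freq=2, skip
  Position 8 ('c'): freq=2, skip
  No unique character found => answer = -1

-1


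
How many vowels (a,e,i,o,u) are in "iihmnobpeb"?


Input: iihmnobpeb
Checking each character:
  'i' at position 0: vowel (running total: 1)
  'i' at position 1: vowel (running total: 2)
  'h' at position 2: consonant
  'm' at position 3: consonant
  'n' at position 4: consonant
  'o' at position 5: vowel (running total: 3)
  'b' at position 6: consonant
  'p' at position 7: consonant
  'e' at position 8: vowel (running total: 4)
  'b' at position 9: consonant
Total vowels: 4

4


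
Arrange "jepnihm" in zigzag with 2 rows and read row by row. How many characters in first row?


Zigzag "jepnihm" into 2 rows:
Placing characters:
  'j' => row 0
  'e' => row 1
  'p' => row 0
  'n' => row 1
  'i' => row 0
  'h' => row 1
  'm' => row 0
Rows:
  Row 0: "jpim"
  Row 1: "enh"
First row length: 4

4


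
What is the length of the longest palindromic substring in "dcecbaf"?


Input: "dcecbaf"
Checking substrings for palindromes:
  [1:4] "cec" (len 3) => palindrome
Longest palindromic substring: "cec" with length 3

3


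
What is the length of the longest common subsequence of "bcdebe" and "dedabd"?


LCS of "bcdebe" and "dedabd"
DP table:
           d    e    d    a    b    d
      0    0    0    0    0    0    0
  b   0    0    0    0    0    1    1
  c   0    0    0    0    0    1    1
  d   0    1    1    1    1    1    2
  e   0    1    2    2    2    2    2
  b   0    1    2    2    2    3    3
  e   0    1    2    2    2    3    3
LCS length = dp[6][6] = 3

3


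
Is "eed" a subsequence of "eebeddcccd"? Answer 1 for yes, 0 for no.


Check if "eed" is a subsequence of "eebeddcccd"
Greedy scan:
  Position 0 ('e'): matches sub[0] = 'e'
  Position 1 ('e'): matches sub[1] = 'e'
  Position 2 ('b'): no match needed
  Position 3 ('e'): no match needed
  Position 4 ('d'): matches sub[2] = 'd'
  Position 5 ('d'): no match needed
  Position 6 ('c'): no match needed
  Position 7 ('c'): no match needed
  Position 8 ('c'): no match needed
  Position 9 ('d'): no match needed
All 3 characters matched => is a subsequence

1


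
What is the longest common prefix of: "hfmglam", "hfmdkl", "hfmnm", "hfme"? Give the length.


Words: hfmglam, hfmdkl, hfmnm, hfme
  Position 0: all 'h' => match
  Position 1: all 'f' => match
  Position 2: all 'm' => match
  Position 3: ('g', 'd', 'n', 'e') => mismatch, stop
LCP = "hfm" (length 3)

3


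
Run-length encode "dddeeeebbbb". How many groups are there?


Input: dddeeeebbbb
Scanning for consecutive runs:
  Group 1: 'd' x 3 (positions 0-2)
  Group 2: 'e' x 4 (positions 3-6)
  Group 3: 'b' x 4 (positions 7-10)
Total groups: 3

3


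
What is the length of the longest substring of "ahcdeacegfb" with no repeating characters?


Input: "ahcdeacegfb"
Sliding window (track last position of each char):
  Position 0 ('a'): window [0,0] length 1 -- new best
  Position 1 ('h'): window [0,1] length 2 -- new best
  Position 2 ('c'): window [0,2] length 3 -- new best
  Position 3 ('d'): window [0,3] length 4 -- new best
  Position 4 ('e'): window [0,4] length 5 -- new best
  Position 5 ('a'): repeat (last at 0), move window start to 1
  Position 5 ('a'): window [1,5] length 5
  Position 6 ('c'): repeat (last at 2), move window start to 3
  Position 6 ('c'): window [3,6] length 4
  Position 7 ('e'): repeat (last at 4), move window start to 5
  Position 7 ('e'): window [5,7] length 3
  Position 8 ('g'): window [5,8] length 4
  Position 9 ('f'): window [5,9] length 5
  Position 10 ('b'): window [5,10] length 6 -- new best
Longest substring with no repeats: "acegfb" with length 6

6


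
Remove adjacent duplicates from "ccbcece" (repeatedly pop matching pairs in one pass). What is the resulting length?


Input: ccbcece
Stack-based adjacent duplicate removal:
  Read 'c': push. Stack: c
  Read 'c': matches stack top 'c' => pop. Stack: (empty)
  Read 'b': push. Stack: b
  Read 'c': push. Stack: bc
  Read 'e': push. Stack: bce
  Read 'c': push. Stack: bcec
  Read 'e': push. Stack: bcece
Final stack: "bcece" (length 5)

5


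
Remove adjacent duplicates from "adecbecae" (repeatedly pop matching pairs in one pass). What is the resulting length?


Input: adecbecae
Stack-based adjacent duplicate removal:
  Read 'a': push. Stack: a
  Read 'd': push. Stack: ad
  Read 'e': push. Stack: ade
  Read 'c': push. Stack: adec
  Read 'b': push. Stack: adecb
  Read 'e': push. Stack: adecbe
  Read 'c': push. Stack: adecbec
  Read 'a': push. Stack: adecbeca
  Read 'e': push. Stack: adecbecae
Final stack: "adecbecae" (length 9)

9


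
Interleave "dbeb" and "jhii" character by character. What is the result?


Interleaving "dbeb" and "jhii":
  Position 0: 'd' from first, 'j' from second => "dj"
  Position 1: 'b' from first, 'h' from second => "bh"
  Position 2: 'e' from first, 'i' from second => "ei"
  Position 3: 'b' from first, 'i' from second => "bi"
Result: djbheibi

djbheibi


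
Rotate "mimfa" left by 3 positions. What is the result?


Input: "mimfa", rotate left by 3
First 3 characters: "mim"
Remaining characters: "fa"
Concatenate remaining + first: "fa" + "mim" = "famim"

famim


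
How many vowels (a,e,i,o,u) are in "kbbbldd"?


Input: kbbbldd
Checking each character:
  'k' at position 0: consonant
  'b' at position 1: consonant
  'b' at position 2: consonant
  'b' at position 3: consonant
  'l' at position 4: consonant
  'd' at position 5: consonant
  'd' at position 6: consonant
Total vowels: 0

0


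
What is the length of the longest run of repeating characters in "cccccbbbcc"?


Input: "cccccbbbcc"
Scanning for longest run:
  Position 1 ('c'): continues run of 'c', length=2
  Position 2 ('c'): continues run of 'c', length=3
  Position 3 ('c'): continues run of 'c', length=4
  Position 4 ('c'): continues run of 'c', length=5
  Position 5 ('b'): new char, reset run to 1
  Position 6 ('b'): continues run of 'b', length=2
  Position 7 ('b'): continues run of 'b', length=3
  Position 8 ('c'): new char, reset run to 1
  Position 9 ('c'): continues run of 'c', length=2
Longest run: 'c' with length 5

5


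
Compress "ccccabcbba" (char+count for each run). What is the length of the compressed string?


Input: ccccabcbba
Runs:
  'c' x 4 => "c4"
  'a' x 1 => "a1"
  'b' x 1 => "b1"
  'c' x 1 => "c1"
  'b' x 2 => "b2"
  'a' x 1 => "a1"
Compressed: "c4a1b1c1b2a1"
Compressed length: 12

12


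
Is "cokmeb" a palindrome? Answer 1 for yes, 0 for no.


Input: cokmeb
Reversed: bemkoc
  Compare pos 0 ('c') with pos 5 ('b'): MISMATCH
  Compare pos 1 ('o') with pos 4 ('e'): MISMATCH
  Compare pos 2 ('k') with pos 3 ('m'): MISMATCH
Result: not a palindrome

0


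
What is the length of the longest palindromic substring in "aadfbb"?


Input: "aadfbb"
Checking substrings for palindromes:
  [0:2] "aa" (len 2) => palindrome
  [4:6] "bb" (len 2) => palindrome
Longest palindromic substring: "aa" with length 2

2


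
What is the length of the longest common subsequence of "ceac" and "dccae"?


LCS of "ceac" and "dccae"
DP table:
           d    c    c    a    e
      0    0    0    0    0    0
  c   0    0    1    1    1    1
  e   0    0    1    1    1    2
  a   0    0    1    1    2    2
  c   0    0    1    2    2    2
LCS length = dp[4][5] = 2

2


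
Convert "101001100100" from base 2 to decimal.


Input: "101001100100" in base 2
Positional expansion:
  Digit '1' (value 1) x 2^11 = 2048
  Digit '0' (value 0) x 2^10 = 0
  Digit '1' (value 1) x 2^9 = 512
  Digit '0' (value 0) x 2^8 = 0
  Digit '0' (value 0) x 2^7 = 0
  Digit '1' (value 1) x 2^6 = 64
  Digit '1' (value 1) x 2^5 = 32
  Digit '0' (value 0) x 2^4 = 0
  Digit '0' (value 0) x 2^3 = 0
  Digit '1' (value 1) x 2^2 = 4
  Digit '0' (value 0) x 2^1 = 0
  Digit '0' (value 0) x 2^0 = 0
Sum = 2660

2660


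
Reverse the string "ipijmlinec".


Input: ipijmlinec
Reading characters right to left:
  Position 9: 'c'
  Position 8: 'e'
  Position 7: 'n'
  Position 6: 'i'
  Position 5: 'l'
  Position 4: 'm'
  Position 3: 'j'
  Position 2: 'i'
  Position 1: 'p'
  Position 0: 'i'
Reversed: cenilmjipi

cenilmjipi


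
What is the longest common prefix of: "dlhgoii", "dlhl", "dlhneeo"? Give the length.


Words: dlhgoii, dlhl, dlhneeo
  Position 0: all 'd' => match
  Position 1: all 'l' => match
  Position 2: all 'h' => match
  Position 3: ('g', 'l', 'n') => mismatch, stop
LCP = "dlh" (length 3)

3


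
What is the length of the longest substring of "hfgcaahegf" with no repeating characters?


Input: "hfgcaahegf"
Sliding window (track last position of each char):
  Position 0 ('h'): window [0,0] length 1 -- new best
  Position 1 ('f'): window [0,1] length 2 -- new best
  Position 2 ('g'): window [0,2] length 3 -- new best
  Position 3 ('c'): window [0,3] length 4 -- new best
  Position 4 ('a'): window [0,4] length 5 -- new best
  Position 5 ('a'): repeat (last at 4), move window start to 5
  Position 5 ('a'): window [5,5] length 1
  Position 6 ('h'): window [5,6] length 2
  Position 7 ('e'): window [5,7] length 3
  Position 8 ('g'): window [5,8] length 4
  Position 9 ('f'): window [5,9] length 5
Longest substring with no repeats: "hfgca" with length 5

5


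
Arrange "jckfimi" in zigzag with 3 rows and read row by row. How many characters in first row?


Zigzag "jckfimi" into 3 rows:
Placing characters:
  'j' => row 0
  'c' => row 1
  'k' => row 2
  'f' => row 1
  'i' => row 0
  'm' => row 1
  'i' => row 2
Rows:
  Row 0: "ji"
  Row 1: "cfm"
  Row 2: "ki"
First row length: 2

2


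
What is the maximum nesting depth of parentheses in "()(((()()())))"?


Input: "()(((()()())))"
Tracking depth:
  Position 0 '(': depth becomes 1
  Position 1 ')': depth becomes 0
  Position 2 '(': depth becomes 1
  Position 3 '(': depth becomes 2
  Position 4 '(': depth becomes 3
  Position 5 '(': depth becomes 4
  Position 6 ')': depth becomes 3
  Position 7 '(': depth becomes 4
  Position 8 ')': depth becomes 3
  Position 9 '(': depth becomes 4
  Position 10 ')': depth becomes 3
  Position 11 ')': depth becomes 2
  Position 12 ')': depth becomes 1
  Position 13 ')': depth becomes 0
Maximum depth reached: 4

4


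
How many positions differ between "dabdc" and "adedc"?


Comparing "dabdc" and "adedc" position by position:
  Position 0: 'd' vs 'a' => DIFFER
  Position 1: 'a' vs 'd' => DIFFER
  Position 2: 'b' vs 'e' => DIFFER
  Position 3: 'd' vs 'd' => same
  Position 4: 'c' vs 'c' => same
Positions that differ: 3

3


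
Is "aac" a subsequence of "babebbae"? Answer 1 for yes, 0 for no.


Check if "aac" is a subsequence of "babebbae"
Greedy scan:
  Position 0 ('b'): no match needed
  Position 1 ('a'): matches sub[0] = 'a'
  Position 2 ('b'): no match needed
  Position 3 ('e'): no match needed
  Position 4 ('b'): no match needed
  Position 5 ('b'): no match needed
  Position 6 ('a'): matches sub[1] = 'a'
  Position 7 ('e'): no match needed
Only matched 2/3 characters => not a subsequence

0


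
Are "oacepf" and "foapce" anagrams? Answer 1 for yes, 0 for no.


Strings: "oacepf", "foapce"
Sorted first:  acefop
Sorted second: acefop
Sorted forms match => anagrams

1


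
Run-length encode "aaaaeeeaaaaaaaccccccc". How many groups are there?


Input: aaaaeeeaaaaaaaccccccc
Scanning for consecutive runs:
  Group 1: 'a' x 4 (positions 0-3)
  Group 2: 'e' x 3 (positions 4-6)
  Group 3: 'a' x 7 (positions 7-13)
  Group 4: 'c' x 7 (positions 14-20)
Total groups: 4

4


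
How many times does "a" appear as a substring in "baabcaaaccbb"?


Searching for "a" in "baabcaaaccbb"
Scanning each position:
  Position 0: "b" => no
  Position 1: "a" => MATCH
  Position 2: "a" => MATCH
  Position 3: "b" => no
  Position 4: "c" => no
  Position 5: "a" => MATCH
  Position 6: "a" => MATCH
  Position 7: "a" => MATCH
  Position 8: "c" => no
  Position 9: "c" => no
  Position 10: "b" => no
  Position 11: "b" => no
Total occurrences: 5

5


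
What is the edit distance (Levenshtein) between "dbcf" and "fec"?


Computing edit distance: "dbcf" -> "fec"
DP table:
           f    e    c
      0    1    2    3
  d   1    1    2    3
  b   2    2    2    3
  c   3    3    3    2
  f   4    3    4    3
Edit distance = dp[4][3] = 3

3


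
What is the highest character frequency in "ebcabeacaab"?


Input: ebcabeacaab
Character counts:
  'a': 4
  'b': 3
  'c': 2
  'e': 2
Maximum frequency: 4

4


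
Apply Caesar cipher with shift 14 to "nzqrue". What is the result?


Caesar cipher: shift "nzqrue" by 14
  'n' (pos 13) + 14 = pos 1 = 'b'
  'z' (pos 25) + 14 = pos 13 = 'n'
  'q' (pos 16) + 14 = pos 4 = 'e'
  'r' (pos 17) + 14 = pos 5 = 'f'
  'u' (pos 20) + 14 = pos 8 = 'i'
  'e' (pos 4) + 14 = pos 18 = 's'
Result: bnefis

bnefis


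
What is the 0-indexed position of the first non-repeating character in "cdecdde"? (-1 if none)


Input: cdecdde
Character frequencies:
  'c': 2
  'd': 3
  'e': 2
Scanning left to right for freq == 1:
  Position 0 ('c'): freq=2, skip
  Position 1 ('d'): freq=3, skip
  Position 2 ('e'): freq=2, skip
  Position 3 ('c'): freq=2, skip
  Position 4 ('d'): freq=3, skip
  Position 5 ('d'): freq=3, skip
  Position 6 ('e'): freq=2, skip
  No unique character found => answer = -1

-1
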